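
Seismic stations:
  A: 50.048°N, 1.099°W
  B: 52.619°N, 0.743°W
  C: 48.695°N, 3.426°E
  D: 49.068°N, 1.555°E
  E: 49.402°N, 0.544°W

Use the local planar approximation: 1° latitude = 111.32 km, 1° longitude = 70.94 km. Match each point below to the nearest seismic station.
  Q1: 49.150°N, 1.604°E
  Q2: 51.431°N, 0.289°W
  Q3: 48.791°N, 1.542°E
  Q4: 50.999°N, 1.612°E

Q1→D; Q2→B; Q3→D; Q4→D

Q1 at 49.150°N, 1.604°E:
  A: 216.244 km
  B: 420.532 km
  C: 138.823 km
  D: 9.768 km
  E: 154.940 km
  → nearest: D (9.768 km)
Q2 at 51.431°N, 0.289°W:
  A: 164.329 km
  B: 136.113 km
  C: 402.763 km
  D: 293.781 km
  E: 226.592 km
  → nearest: B (136.113 km)
Q3 at 48.791°N, 1.542°E:
  A: 233.840 km
  B: 455.922 km
  C: 134.078 km
  D: 30.849 km
  E: 162.864 km
  → nearest: D (30.849 km)
Q4 at 50.999°N, 1.612°E:
  A: 219.531 km
  B: 245.830 km
  C: 286.954 km
  D: 214.997 km
  E: 234.516 km
  → nearest: D (214.997 km)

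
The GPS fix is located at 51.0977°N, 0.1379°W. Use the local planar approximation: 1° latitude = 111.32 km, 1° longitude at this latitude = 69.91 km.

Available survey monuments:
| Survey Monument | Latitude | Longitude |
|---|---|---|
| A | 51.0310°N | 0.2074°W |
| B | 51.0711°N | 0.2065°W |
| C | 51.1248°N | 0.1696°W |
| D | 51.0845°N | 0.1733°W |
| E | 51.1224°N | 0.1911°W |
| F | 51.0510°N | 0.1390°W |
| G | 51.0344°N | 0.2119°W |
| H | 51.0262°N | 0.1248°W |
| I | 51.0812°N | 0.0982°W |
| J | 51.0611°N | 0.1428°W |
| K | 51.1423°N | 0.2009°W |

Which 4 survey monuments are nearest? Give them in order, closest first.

D, I, C, J

Distances from 51.0977°N, 0.1379°W:
A: √((-0.0667·111.32)² + (-0.0695·69.91)²) = √(55.131278 + 23.607403) = 8.8735 km
B: √((-0.0266·111.32)² + (-0.0686·69.91)²) = √(8.768184 + 22.999947) = 5.6363 km
C: √((0.0271·111.32)² + (-0.0317·69.91)²) = √(9.100913 + 4.911308) = 3.7433 km
D: √((-0.0132·111.32)² + (-0.0354·69.91)²) = √(2.159207 + 6.124704) = 2.8782 km
E: √((0.0247·111.32)² + (-0.0532·69.91)²) = √(7.560322 + 13.832538) = 4.6252 km
F: √((-0.0467·111.32)² + (-0.0011·69.91)²) = √(27.025899 + 0.005914) = 5.1992 km
G: √((-0.0633·111.32)² + (-0.0740·69.91)²) = √(49.653951 + 26.763447) = 8.7417 km
H: √((-0.0715·111.32)² + (0.0131·69.91)²) = √(63.351730 + 0.838728) = 8.0119 km
I: √((-0.0165·111.32)² + (0.0397·69.91)²) = √(3.373761 + 7.702995) = 3.3282 km
J: √((-0.0366·111.32)² + (-0.0049·69.91)²) = √(16.600018 + 0.117347) = 4.0887 km
K: √((0.0446·111.32)² + (-0.0630·69.91)²) = √(24.649954 + 19.398123) = 6.6369 km
Sorted: D (2.8782 km) < I (3.3282 km) < C (3.7433 km) < J (4.0887 km) < E (4.6252 km) < F (5.1992 km) < …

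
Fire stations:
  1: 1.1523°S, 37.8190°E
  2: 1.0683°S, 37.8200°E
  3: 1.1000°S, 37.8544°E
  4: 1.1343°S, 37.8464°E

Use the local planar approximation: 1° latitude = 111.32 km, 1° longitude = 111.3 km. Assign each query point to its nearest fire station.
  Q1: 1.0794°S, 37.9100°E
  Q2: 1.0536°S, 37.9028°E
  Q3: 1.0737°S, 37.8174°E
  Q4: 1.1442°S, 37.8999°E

Q1 at 1.0794°S, 37.9100°E:
  1: √((-0.0729·111.32)² + (-0.0910·111.3)²) = √(65.856925 + 102.582461) = 12.9784 km
  2: √((0.0111·111.32)² + (-0.0900·111.3)²) = √(1.526836 + 100.340289) = 10.0929 km
  3: √((-0.0206·111.32)² + (-0.0556·111.3)²) = √(5.258730 + 38.294809) = 6.5995 km
  4: √((-0.0549·111.32)² + (-0.0636·111.3)²) = √(37.350041 + 50.107711) = 9.3519 km
  → nearest: 3 (6.5995 km)
Q2 at 1.0536°S, 37.9028°E:
  1: √((-0.0987·111.32)² + (-0.0838·111.3)²) = √(120.720410 + 86.991810) = 14.4122 km
  2: √((-0.0147·111.32)² + (-0.0828·111.3)²) = √(2.677818 + 84.928021) = 9.3598 km
  3: √((-0.0464·111.32)² + (-0.0484·111.3)²) = √(26.679787 + 29.018907) = 7.4632 km
  4: √((-0.0807·111.32)² + (-0.0564·111.3)²) = √(80.703703 + 39.404746) = 10.9594 km
  → nearest: 3 (7.4632 km)
Q3 at 1.0737°S, 37.8174°E:
  1: √((-0.0786·111.32)² + (0.0016·111.3)²) = √(76.558160 + 0.031712) = 8.7516 km
  2: √((0.0054·111.32)² + (0.0026·111.3)²) = √(0.361355 + 0.083741) = 0.6672 km
  3: √((-0.0263·111.32)² + (0.0370·111.3)²) = √(8.571521 + 16.958748) = 5.0527 km
  4: √((-0.0606·111.32)² + (0.0290·111.3)²) = √(45.508408 + 10.418047) = 7.4784 km
  → nearest: 2 (0.6672 km)
Q4 at 1.1442°S, 37.8999°E:
  1: √((-0.0081·111.32)² + (-0.0809·111.3)²) = √(0.813048 + 81.075077) = 9.0492 km
  2: √((0.0759·111.32)² + (-0.0799·111.3)²) = √(71.388778 + 79.083137) = 12.2667 km
  3: √((0.0442·111.32)² + (-0.0455·111.3)²) = √(24.209785 + 25.645615) = 7.0608 km
  4: √((0.0099·111.32)² + (-0.0535·111.3)²) = √(1.214554 + 35.456666) = 6.0557 km
  → nearest: 4 (6.0557 km)

Q1→3; Q2→3; Q3→2; Q4→4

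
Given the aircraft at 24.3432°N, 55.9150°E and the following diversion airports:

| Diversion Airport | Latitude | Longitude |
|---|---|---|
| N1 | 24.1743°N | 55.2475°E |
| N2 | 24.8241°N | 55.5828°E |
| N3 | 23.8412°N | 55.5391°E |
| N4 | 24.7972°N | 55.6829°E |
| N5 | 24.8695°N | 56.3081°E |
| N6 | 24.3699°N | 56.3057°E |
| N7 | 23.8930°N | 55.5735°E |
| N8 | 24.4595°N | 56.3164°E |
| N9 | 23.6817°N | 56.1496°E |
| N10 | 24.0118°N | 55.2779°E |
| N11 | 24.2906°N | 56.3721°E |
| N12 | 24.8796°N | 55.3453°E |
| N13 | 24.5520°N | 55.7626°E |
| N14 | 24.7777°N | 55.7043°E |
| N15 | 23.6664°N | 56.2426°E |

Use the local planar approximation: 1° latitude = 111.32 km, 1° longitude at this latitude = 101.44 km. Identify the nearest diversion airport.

Distances from 24.3432°N, 55.9150°E:
N1: 70.2732 km
N2: 63.2570 km
N3: 67.6525 km
N4: 55.7544 km
N5: 70.8705 km
N6: 39.7439 km
N7: 60.9237 km
N8: 42.7267 km
N9: 77.3881 km
N10: 74.4156 km
N11: 46.7365 km
N12: 83.0979 km
N13: 27.9152 km
N14: 52.8804 km
N15: 82.3448 km
Minimum: N13 at 27.9152 km.

N13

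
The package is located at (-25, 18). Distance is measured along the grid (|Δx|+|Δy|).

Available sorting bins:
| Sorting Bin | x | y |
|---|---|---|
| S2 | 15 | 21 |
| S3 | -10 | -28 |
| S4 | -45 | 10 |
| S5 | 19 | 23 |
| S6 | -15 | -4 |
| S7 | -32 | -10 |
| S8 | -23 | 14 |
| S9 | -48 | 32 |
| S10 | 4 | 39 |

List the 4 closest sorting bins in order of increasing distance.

S8, S4, S6, S7

Distances from (-25, 18):
S2: 43
S3: 61
S4: 28
S5: 49
S6: 32
S7: 35
S8: 6
S9: 37
S10: 50
Sorted: S8 (6) < S4 (28) < S6 (32) < S7 (35) < S9 (37) < S2 (43) < …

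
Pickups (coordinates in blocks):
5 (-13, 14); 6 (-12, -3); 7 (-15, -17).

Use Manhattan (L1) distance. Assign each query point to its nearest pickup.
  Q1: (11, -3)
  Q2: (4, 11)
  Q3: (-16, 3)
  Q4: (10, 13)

Q1 at (11, -3):
  5: 41 blocks
  6: 23 blocks
  7: 40 blocks
  → nearest: 6 (23 blocks)
Q2 at (4, 11):
  5: 20 blocks
  6: 30 blocks
  7: 47 blocks
  → nearest: 5 (20 blocks)
Q3 at (-16, 3):
  5: 14 blocks
  6: 10 blocks
  7: 21 blocks
  → nearest: 6 (10 blocks)
Q4 at (10, 13):
  5: 24 blocks
  6: 38 blocks
  7: 55 blocks
  → nearest: 5 (24 blocks)

Q1→6; Q2→5; Q3→6; Q4→5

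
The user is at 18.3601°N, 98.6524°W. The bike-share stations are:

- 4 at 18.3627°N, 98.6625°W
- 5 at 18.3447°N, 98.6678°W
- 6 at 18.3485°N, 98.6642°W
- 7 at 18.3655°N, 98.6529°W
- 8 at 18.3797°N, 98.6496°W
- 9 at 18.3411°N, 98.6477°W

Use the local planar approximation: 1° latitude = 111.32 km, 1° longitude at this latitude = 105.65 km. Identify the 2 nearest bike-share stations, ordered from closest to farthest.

7, 4

Distances from 18.3601°N, 98.6524°W:
4: 1.1056 km
5: 2.3635 km
6: 1.7949 km
7: 0.6034 km
8: 2.2018 km
9: 2.1726 km
Sorted: 7 (0.6034 km) < 4 (1.1056 km) < 6 (1.7949 km) < 9 (2.1726 km) < …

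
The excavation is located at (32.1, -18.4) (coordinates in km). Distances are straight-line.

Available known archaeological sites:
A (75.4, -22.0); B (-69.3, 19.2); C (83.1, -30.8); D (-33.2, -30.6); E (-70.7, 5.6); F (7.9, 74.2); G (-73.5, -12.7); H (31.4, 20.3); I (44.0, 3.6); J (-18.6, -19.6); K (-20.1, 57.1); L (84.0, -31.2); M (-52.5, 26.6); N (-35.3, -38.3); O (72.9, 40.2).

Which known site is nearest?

I

Distances from (32.1, -18.4):
A: 43.4 km
B: 108.1 km
C: 52.5 km
D: 66.4 km
E: 105.6 km
F: 95.7 km
G: 105.8 km
H: 38.7 km
I: 25.0 km
J: 50.7 km
K: 91.8 km
L: 53.5 km
M: 95.8 km
N: 70.3 km
O: 71.4 km
Minimum: I at 25.0 km.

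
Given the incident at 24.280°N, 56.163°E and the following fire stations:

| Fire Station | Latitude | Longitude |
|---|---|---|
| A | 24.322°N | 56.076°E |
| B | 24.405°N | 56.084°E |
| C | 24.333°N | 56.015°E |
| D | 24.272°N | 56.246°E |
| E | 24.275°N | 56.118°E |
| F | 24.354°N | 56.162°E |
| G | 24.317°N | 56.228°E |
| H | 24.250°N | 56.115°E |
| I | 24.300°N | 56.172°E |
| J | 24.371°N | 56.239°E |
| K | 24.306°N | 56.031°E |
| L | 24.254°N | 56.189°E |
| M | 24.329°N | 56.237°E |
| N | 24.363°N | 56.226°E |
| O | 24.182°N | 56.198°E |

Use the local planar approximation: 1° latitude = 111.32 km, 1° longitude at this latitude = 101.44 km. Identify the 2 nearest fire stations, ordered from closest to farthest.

Distances from 24.280°N, 56.163°E:
A: √((0.042·111.32)² + (-0.087·101.44)²) = √(21.85974 + 77.88557) = 9.987 km
B: √((0.125·111.32)² + (-0.079·101.44)²) = √(193.62722 + 64.22035) = 16.058 km
C: √((0.053·111.32)² + (-0.148·101.44)²) = √(34.80953 + 225.39377) = 16.131 km
D: √((-0.008·111.32)² + (0.083·101.44)²) = √(0.79310 + 70.88832) = 8.466 km
E: √((-0.005·111.32)² + (-0.045·101.44)²) = √(0.30980 + 20.83740) = 4.599 km
F: √((0.074·111.32)² + (-0.001·101.44)²) = √(67.85937 + 0.01029) = 8.238 km
G: √((0.037·111.32)² + (0.065·101.44)²) = √(16.96484 + 43.47556) = 7.774 km
H: √((-0.030·111.32)² + (-0.048·101.44)²) = √(11.15293 + 23.70833) = 5.904 km
I: √((0.020·111.32)² + (0.009·101.44)²) = √(4.95686 + 0.83350) = 2.406 km
J: √((0.091·111.32)² + (0.076·101.44)²) = √(102.61933 + 59.43547) = 12.730 km
K: √((0.026·111.32)² + (-0.132·101.44)²) = √(8.37709 + 179.29424) = 13.699 km
L: √((-0.026·111.32)² + (0.026·101.44)²) = √(8.37709 + 6.95609) = 3.916 km
M: √((0.049·111.32)² + (0.074·101.44)²) = √(29.75353 + 56.34844) = 9.279 km
N: √((0.083·111.32)² + (0.063·101.44)²) = √(85.36947 + 40.84130) = 11.234 km
O: √((-0.098·111.32)² + (0.035·101.44)²) = √(119.01414 + 12.60534) = 11.473 km
Sorted: I (2.406 km) < L (3.916 km) < E (4.599 km) < H (5.904 km) < …

I, L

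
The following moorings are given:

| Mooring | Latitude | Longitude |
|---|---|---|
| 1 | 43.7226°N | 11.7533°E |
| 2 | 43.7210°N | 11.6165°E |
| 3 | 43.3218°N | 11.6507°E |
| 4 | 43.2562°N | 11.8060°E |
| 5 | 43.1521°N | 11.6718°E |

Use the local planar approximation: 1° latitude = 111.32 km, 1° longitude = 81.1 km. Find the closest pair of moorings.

Pairwise distances:
1–2: √((-0.0016·111.32)² + (-0.1368·81.1)²) = √(0.031724 + 123.087486) = 11.0959 km
1–3: √((-0.4008·111.32)² + (-0.1026·81.1)²) = √(1990.681686 + 69.236711) = 45.3863 km
1–4: √((-0.4664·111.32)² + (0.0527·81.1)²) = √(2695.649848 + 18.266820) = 52.0953 km
1–5: √((-0.5705·111.32)² + (-0.0815·81.1)²) = √(4033.273685 + 43.687473) = 63.8511 km
2–3: √((-0.3992·111.32)² + (0.0342·81.1)²) = √(1974.819744 + 7.692968) = 44.5254 km
2–4: √((-0.4648·111.32)² + (0.1895·81.1)²) = √(2677.186548 + 236.189255) = 53.9757 km
2–5: √((-0.5689·111.32)² + (0.0553·81.1)²) = √(4010.682314 + 20.113700) = 63.4886 km
3–4: √((-0.0656·111.32)² + (0.1553·81.1)²) = √(53.327850 + 158.629743) = 14.5588 km
3–5: √((-0.1697·111.32)² + (0.0211·81.1)²) = √(356.870032 + 2.928240) = 18.9683 km
4–5: √((-0.1041·111.32)² + (-0.1342·81.1)²) = √(134.291293 + 118.453184) = 15.8979 km
Closest pair: 1–2 at 11.0959 km.

1 and 2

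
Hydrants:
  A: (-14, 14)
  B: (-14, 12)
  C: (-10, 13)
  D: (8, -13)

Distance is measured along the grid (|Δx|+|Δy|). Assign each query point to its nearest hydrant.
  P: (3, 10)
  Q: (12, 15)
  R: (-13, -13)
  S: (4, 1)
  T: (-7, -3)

P at (3, 10):
  A: |-17| + |4| = 17 + 4 = 21
  B: |-17| + |2| = 17 + 2 = 19
  C: |-13| + |3| = 13 + 3 = 16
  D: |5| + |-23| = 5 + 23 = 28
  → nearest: C (16)
Q at (12, 15):
  A: |-26| + |-1| = 26 + 1 = 27
  B: |-26| + |-3| = 26 + 3 = 29
  C: |-22| + |-2| = 22 + 2 = 24
  D: |-4| + |-28| = 4 + 28 = 32
  → nearest: C (24)
R at (-13, -13):
  A: |-1| + |27| = 1 + 27 = 28
  B: |-1| + |25| = 1 + 25 = 26
  C: |3| + |26| = 3 + 26 = 29
  D: |21| + |0| = 21 + 0 = 21
  → nearest: D (21)
S at (4, 1):
  A: |-18| + |13| = 18 + 13 = 31
  B: |-18| + |11| = 18 + 11 = 29
  C: |-14| + |12| = 14 + 12 = 26
  D: |4| + |-14| = 4 + 14 = 18
  → nearest: D (18)
T at (-7, -3):
  A: |-7| + |17| = 7 + 17 = 24
  B: |-7| + |15| = 7 + 15 = 22
  C: |-3| + |16| = 3 + 16 = 19
  D: |15| + |-10| = 15 + 10 = 25
  → nearest: C (19)

P→C; Q→C; R→D; S→D; T→C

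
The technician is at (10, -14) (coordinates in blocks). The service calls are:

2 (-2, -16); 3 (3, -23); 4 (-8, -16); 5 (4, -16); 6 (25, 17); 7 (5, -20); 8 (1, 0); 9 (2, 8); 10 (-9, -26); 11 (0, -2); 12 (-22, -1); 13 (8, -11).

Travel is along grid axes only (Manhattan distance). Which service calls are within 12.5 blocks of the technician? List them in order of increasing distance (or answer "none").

Distances from (10, -14):
2: |-12| + |-2| = 12 + 2 = 14 blocks
3: |-7| + |-9| = 7 + 9 = 16 blocks
4: |-18| + |-2| = 18 + 2 = 20 blocks
5: |-6| + |-2| = 6 + 2 = 8 blocks
6: |15| + |31| = 15 + 31 = 46 blocks
7: |-5| + |-6| = 5 + 6 = 11 blocks
8: |-9| + |14| = 9 + 14 = 23 blocks
9: |-8| + |22| = 8 + 22 = 30 blocks
10: |-19| + |-12| = 19 + 12 = 31 blocks
11: |-10| + |12| = 10 + 12 = 22 blocks
12: |-32| + |13| = 32 + 13 = 45 blocks
13: |-2| + |3| = 2 + 3 = 5 blocks
Threshold 12.5 blocks: 13 (5 blocks), 5 (8 blocks), 7 (11 blocks) are within range.

13, 5, 7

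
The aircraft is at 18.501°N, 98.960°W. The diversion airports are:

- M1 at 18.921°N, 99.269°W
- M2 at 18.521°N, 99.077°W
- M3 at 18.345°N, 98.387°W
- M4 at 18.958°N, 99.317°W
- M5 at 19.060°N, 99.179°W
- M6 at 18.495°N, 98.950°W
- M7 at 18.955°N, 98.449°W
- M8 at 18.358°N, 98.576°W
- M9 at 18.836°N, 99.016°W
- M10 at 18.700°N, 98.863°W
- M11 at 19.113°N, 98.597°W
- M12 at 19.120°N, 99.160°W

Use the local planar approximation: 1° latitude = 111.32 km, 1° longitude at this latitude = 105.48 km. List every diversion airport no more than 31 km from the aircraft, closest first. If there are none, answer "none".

M6, M2, M10

Distances from 18.501°N, 98.960°W:
M1: √((0.420·111.32)² + (-0.309·105.48)²) = √(2185.97392 + 1062.32451) = 56.994 km
M2: √((0.020·111.32)² + (-0.117·105.48)²) = √(4.95686 + 152.30423) = 12.540 km
M3: √((-0.156·111.32)² + (0.573·105.48)²) = √(301.57518 + 3652.99844) = 62.885 km
M4: √((0.457·111.32)² + (-0.357·105.48)²) = √(2588.08655 + 1418.00145) = 63.294 km
M5: √((0.559·111.32)² + (-0.219·105.48)²) = √(3872.30905 + 533.61554) = 66.377 km
M6: √((-0.006·111.32)² + (0.010·105.48)²) = √(0.44612 + 1.11260) = 1.248 km
M7: √((0.454·111.32)² + (0.511·105.48)²) = √(2554.21882 + 2905.24018) = 73.888 km
M8: √((-0.143·111.32)² + (0.384·105.48)²) = √(253.40692 + 1640.59994) = 43.520 km
M9: √((0.335·111.32)² + (-0.056·105.48)²) = √(1390.70818 + 34.89123) = 37.757 km
M10: √((0.199·111.32)² + (0.097·105.48)²) = √(490.74123 + 104.68482) = 24.401 km
M11: √((0.612·111.32)² + (0.363·105.48)²) = √(4641.40258 + 1466.06590) = 78.150 km
M12: √((0.619·111.32)² + (-0.200·105.48)²) = √(4748.18567 + 445.04122) = 72.064 km
Threshold 31 km: M6 (1.248 km), M2 (12.540 km), M10 (24.401 km) are within range.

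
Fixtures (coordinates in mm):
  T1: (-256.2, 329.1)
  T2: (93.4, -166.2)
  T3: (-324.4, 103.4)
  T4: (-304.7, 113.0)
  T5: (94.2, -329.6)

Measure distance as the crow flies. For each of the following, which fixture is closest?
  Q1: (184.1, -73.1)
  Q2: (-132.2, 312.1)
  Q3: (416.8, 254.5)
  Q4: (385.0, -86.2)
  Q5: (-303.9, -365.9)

Q1→T2; Q2→T1; Q3→T2; Q4→T2; Q5→T5

Q1 at (184.1, -73.1):
  T1: √((-440.3)² + (402.2)²) = √(193864.090 + 161764.840) = 596.3 mm
  T2: √((-90.7)² + (-93.1)²) = √(8226.490 + 8667.610) = 130.0 mm
  T3: √((-508.5)² + (176.5)²) = √(258572.250 + 31152.250) = 538.3 mm
  T4: √((-488.8)² + (186.1)²) = √(238925.440 + 34633.210) = 523.0 mm
  T5: √((-89.9)² + (-256.5)²) = √(8082.010 + 65792.250) = 271.8 mm
  → nearest: T2 (130.0 mm)
Q2 at (-132.2, 312.1):
  T1: √((-124.0)² + (17.0)²) = √(15376.000 + 289.000) = 125.2 mm
  T2: √((225.6)² + (-478.3)²) = √(50895.360 + 228770.890) = 528.8 mm
  T3: √((-192.2)² + (-208.7)²) = √(36940.840 + 43555.690) = 283.7 mm
  T4: √((-172.5)² + (-199.1)²) = √(29756.250 + 39640.810) = 263.4 mm
  T5: √((226.4)² + (-641.7)²) = √(51256.960 + 411778.890) = 680.5 mm
  → nearest: T1 (125.2 mm)
Q3 at (416.8, 254.5):
  T1: √((-673.0)² + (74.6)²) = √(452929.000 + 5565.160) = 677.1 mm
  T2: √((-323.4)² + (-420.7)²) = √(104587.560 + 176988.490) = 530.6 mm
  T3: √((-741.2)² + (-151.1)²) = √(549377.440 + 22831.210) = 756.4 mm
  T4: √((-721.5)² + (-141.5)²) = √(520562.250 + 20022.250) = 735.2 mm
  T5: √((-322.6)² + (-584.1)²) = √(104070.760 + 341172.810) = 667.3 mm
  → nearest: T2 (530.6 mm)
Q4 at (385.0, -86.2):
  T1: √((-641.2)² + (415.3)²) = √(411137.440 + 172474.090) = 763.9 mm
  T2: √((-291.6)² + (-80.0)²) = √(85030.560 + 6400.000) = 302.4 mm
  T3: √((-709.4)² + (189.6)²) = √(503248.360 + 35948.160) = 734.3 mm
  T4: √((-689.7)² + (199.2)²) = √(475686.090 + 39680.640) = 717.9 mm
  T5: √((-290.8)² + (-243.4)²) = √(84564.640 + 59243.560) = 379.2 mm
  → nearest: T2 (302.4 mm)
Q5 at (-303.9, -365.9):
  T1: √((47.7)² + (695.0)²) = √(2275.290 + 483025.000) = 696.6 mm
  T2: √((397.3)² + (199.7)²) = √(157847.290 + 39880.090) = 444.7 mm
  T3: √((-20.5)² + (469.3)²) = √(420.250 + 220242.490) = 469.7 mm
  T4: √((-0.8)² + (478.9)²) = √(0.640 + 229345.210) = 478.9 mm
  T5: √((398.1)² + (36.3)²) = √(158483.610 + 1317.690) = 399.8 mm
  → nearest: T5 (399.8 mm)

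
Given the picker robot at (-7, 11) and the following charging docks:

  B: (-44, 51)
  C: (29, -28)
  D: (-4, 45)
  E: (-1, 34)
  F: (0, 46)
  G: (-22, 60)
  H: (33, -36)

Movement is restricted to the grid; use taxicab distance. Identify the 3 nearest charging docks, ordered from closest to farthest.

Distances from (-7, 11):
B: |-37| + |40| = 37 + 40 = 77
C: |36| + |-39| = 36 + 39 = 75
D: |3| + |34| = 3 + 34 = 37
E: |6| + |23| = 6 + 23 = 29
F: |7| + |35| = 7 + 35 = 42
G: |-15| + |49| = 15 + 49 = 64
H: |40| + |-47| = 40 + 47 = 87
Sorted: E (29) < D (37) < F (42) < G (64) < C (75) < …

E, D, F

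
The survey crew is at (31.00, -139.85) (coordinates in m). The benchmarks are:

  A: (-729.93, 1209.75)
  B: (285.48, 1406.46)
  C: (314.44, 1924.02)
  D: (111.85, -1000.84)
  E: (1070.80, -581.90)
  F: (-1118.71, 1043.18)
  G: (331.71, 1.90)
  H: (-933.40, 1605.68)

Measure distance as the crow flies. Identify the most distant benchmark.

C

Distances from (31.00, -139.85):
A: √((-760.93)² + (1349.60)²) = √(579014.4649 + 1821420.1600) = 1549.33 m
B: √((254.48)² + (1546.31)²) = √(64760.0704 + 2391074.6161) = 1567.11 m
C: √((283.44)² + (2063.87)²) = √(80338.2336 + 4259559.3769) = 2083.24 m
D: √((80.85)² + (-860.99)²) = √(6536.7225 + 741303.7801) = 864.78 m
E: √((1039.80)² + (-442.05)²) = √(1081184.0400 + 195408.2025) = 1129.86 m
F: √((-1149.71)² + (1183.03)²) = √(1321833.0841 + 1399559.9809) = 1649.66 m
G: √((300.71)² + (141.75)²) = √(90426.5041 + 20093.0625) = 332.44 m
H: √((-964.40)² + (1745.53)²) = √(930067.3600 + 3046874.9809) = 1994.23 m
Maximum: C at 2083.24 m.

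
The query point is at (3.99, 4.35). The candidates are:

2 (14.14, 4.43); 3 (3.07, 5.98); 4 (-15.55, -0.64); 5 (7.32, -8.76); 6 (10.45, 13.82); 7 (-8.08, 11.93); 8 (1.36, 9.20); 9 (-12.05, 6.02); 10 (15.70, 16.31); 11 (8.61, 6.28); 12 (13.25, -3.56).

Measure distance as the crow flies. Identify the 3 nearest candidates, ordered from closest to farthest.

Distances from (3.99, 4.35):
2: 10.15
3: 1.87
4: 20.17
5: 13.53
6: 11.46
7: 14.25
8: 5.52
9: 16.13
10: 16.74
11: 5.01
12: 12.18
Sorted: 3 (1.87) < 11 (5.01) < 8 (5.52) < 2 (10.15) < 6 (11.46) < …

3, 11, 8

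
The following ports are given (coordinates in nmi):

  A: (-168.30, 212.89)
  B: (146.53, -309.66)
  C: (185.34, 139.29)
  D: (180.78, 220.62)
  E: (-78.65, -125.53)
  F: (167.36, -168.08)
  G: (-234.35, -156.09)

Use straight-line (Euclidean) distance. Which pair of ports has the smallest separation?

C and D

Pairwise distances:
C–D: √((-4.56)² + (81.33)²) = √(20.7936 + 6614.5689) = 81.46 nmi
B–F: √((20.83)² + (141.58)²) = √(433.8889 + 20044.8964) = 143.10 nmi
E–G: √((-155.70)² + (-30.56)²) = √(24242.4900 + 933.9136) = 158.67 nmi
E–F: √((246.01)² + (-42.55)²) = √(60520.9201 + 1810.5025) = 249.66 nmi
B–E: √((-225.18)² + (184.13)²) = √(50706.0324 + 33903.8569) = 290.88 nmi
C–F: √((-17.98)² + (-307.37)²) = √(323.2804 + 94476.3169) = 307.90 nmi
A–D: √((349.08)² + (7.73)²) = √(121856.8464 + 59.7529) = 349.17 nmi
A–E: √((89.65)² + (-338.42)²) = √(8037.1225 + 114528.0964) = 350.09 nmi
A–C: √((353.64)² + (-73.60)²) = √(125061.2496 + 5416.9600) = 361.22 nmi
C–E: √((-263.99)² + (-264.82)²) = √(69690.7201 + 70129.6324) = 373.93 nmi
A–G: √((-66.05)² + (-368.98)²) = √(4362.6025 + 136146.2404) = 374.85 nmi
D–F: √((-13.42)² + (-388.70)²) = √(180.0964 + 151087.6900) = 388.93 nmi
F–G: √((-401.71)² + (11.99)²) = √(161370.9241 + 143.7601) = 401.89 nmi
B–G: √((-380.88)² + (153.57)²) = √(145069.5744 + 23583.7449) = 410.67 nmi
D–E: √((-259.43)² + (-346.15)²) = √(67303.9249 + 119819.8225) = 432.58 nmi
B–C: √((38.81)² + (448.95)²) = √(1506.2161 + 201556.1025) = 450.62 nmi
A–F: √((335.66)² + (-380.97)²) = √(112667.6356 + 145138.1409) = 507.75 nmi
C–G: √((-419.69)² + (-295.38)²) = √(176139.6961 + 87249.3444) = 513.21 nmi
B–D: √((34.25)² + (530.28)²) = √(1173.0625 + 281196.8784) = 531.38 nmi
D–G: √((-415.13)² + (-376.71)²) = √(172332.9169 + 141910.4241) = 560.57 nmi
A–B: √((314.83)² + (-522.55)²) = √(99117.9289 + 273058.5025) = 610.06 nmi
Closest pair: C–D at 81.46 nmi.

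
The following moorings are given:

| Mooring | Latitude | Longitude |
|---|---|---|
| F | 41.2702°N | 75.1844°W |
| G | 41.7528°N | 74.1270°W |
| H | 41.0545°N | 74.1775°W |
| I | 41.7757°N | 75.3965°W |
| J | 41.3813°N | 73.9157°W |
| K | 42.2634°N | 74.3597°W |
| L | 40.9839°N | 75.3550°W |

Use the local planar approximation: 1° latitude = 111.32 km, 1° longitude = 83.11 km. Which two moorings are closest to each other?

F and L

Pairwise distances:
F–L: √((-0.2863·111.32)² + (-0.1706·83.11)²) = √(1015.755287 + 201.031734) = 34.8825 km
H–J: √((0.3268·111.32)² + (0.2618·83.11)²) = √(1323.458998 + 473.419180) = 42.3896 km
G–J: √((-0.3715·111.32)² + (0.2113·83.11)²) = √(1710.267455 + 308.393743) = 44.9295 km
F–I: √((0.5055·111.32)² + (-0.2121·83.11)²) = √(3166.567246 + 310.733375) = 58.9686 km
G–K: √((0.5106·111.32)² + (-0.2327·83.11)²) = √(3230.784691 + 374.023880) = 60.0401 km
G–H: √((-0.6983·111.32)² + (-0.0505·83.11)²) = √(6042.692290 + 17.615271) = 77.8480 km
F–H: √((-0.2157·111.32)² + (1.0069·83.11)²) = √(576.562889 + 7002.921310) = 87.0602 km
I–L: √((-0.7918·111.32)² + (0.0415·83.11)²) = √(7769.219475 + 11.896049) = 88.2106 km
H–L: √((-0.0706·111.32)² + (-1.1775·83.11)²) = √(61.766899 + 9576.975937) = 98.1771 km
I–K: √((0.4877·111.32)² + (1.0368·83.11)²) = √(2947.487056 + 7425.001431) = 101.8454 km
F–G: √((0.4826·111.32)² + (1.0574·83.11)²) = √(2886.164167 + 7722.984741) = 103.0007 km
J–K: √((0.8821·111.32)² + (-0.4440·83.11)²) = √(9642.331082 + 1361.671993) = 104.9000 km
G–I: √((0.0229·111.32)² + (-1.2695·83.11)²) = √(6.498563 + 11131.968661) = 105.5389 km
F–J: √((0.1111·111.32)² + (1.2687·83.11)²) = √(152.958816 + 11117.943031) = 106.1645 km
J–L: √((-0.3974·111.32)² + (-1.4393·83.11)²) = √(1957.050899 + 14308.997751) = 127.5384 km
H–I: √((0.7212·111.32)² + (-1.2190·83.11)²) = √(6445.518087 + 10263.936957) = 129.2651 km
F–K: √((0.9932·111.32)² + (0.8247·83.11)²) = √(12224.182276 + 4697.843595) = 130.0847 km
I–J: √((-0.3944·111.32)² + (1.4808·83.11)²) = √(1927.614604 + 15146.049649) = 130.6662 km
G–L: √((-0.7689·111.32)² + (-1.2280·83.11)²) = √(7326.323934 + 10416.055810) = 133.2005 km
H–K: √((1.2089·111.32)² + (-0.1822·83.11)²) = √(18110.362799 + 229.299607) = 135.4240 km
K–L: √((-1.2795·111.32)² + (-0.9953·83.11)²) = √(20287.427264 + 6842.496324) = 164.7116 km
Closest pair: F–L at 34.8825 km.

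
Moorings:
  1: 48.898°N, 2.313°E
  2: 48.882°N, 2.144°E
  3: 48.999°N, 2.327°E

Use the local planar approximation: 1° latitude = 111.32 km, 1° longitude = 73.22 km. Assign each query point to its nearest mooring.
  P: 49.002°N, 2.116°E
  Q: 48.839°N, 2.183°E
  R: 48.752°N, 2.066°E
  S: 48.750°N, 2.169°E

P→2; Q→2; R→2; S→2

P at 49.002°N, 2.116°E:
  1: √((-0.104·111.32)² + (0.197·73.22)²) = √(134.03341 + 208.06158) = 18.496 km
  2: √((-0.120·111.32)² + (0.028·73.22)²) = √(178.44685 + 4.20316) = 13.515 km
  3: √((-0.003·111.32)² + (0.211·73.22)²) = √(0.11153 + 238.68458) = 15.453 km
  → nearest: 2 (13.515 km)
Q at 48.839°N, 2.183°E:
  1: √((0.059·111.32)² + (0.130·73.22)²) = √(43.13705 + 90.60375) = 11.565 km
  2: √((0.043·111.32)² + (-0.039·73.22)²) = √(22.91307 + 8.15434) = 5.574 km
  3: √((0.160·111.32)² + (0.144·73.22)²) = √(317.23885 + 111.16919) = 20.698 km
  → nearest: 2 (5.574 km)
R at 48.752°N, 2.066°E:
  1: √((0.146·111.32)² + (0.247·73.22)²) = √(264.15091 + 327.07952) = 24.315 km
  2: √((0.130·111.32)² + (0.078·73.22)²) = √(209.42721 + 32.61735) = 15.558 km
  3: √((0.247·111.32)² + (0.261·73.22)²) = √(756.03222 + 365.20815) = 33.485 km
  → nearest: 2 (15.558 km)
S at 48.750°N, 2.169°E:
  1: √((0.148·111.32)² + (0.144·73.22)²) = √(271.43749 + 111.16919) = 19.560 km
  2: √((0.132·111.32)² + (-0.025·73.22)²) = √(215.92069 + 3.35073) = 14.808 km
  3: √((0.249·111.32)² + (0.158·73.22)²) = √(768.32522 + 133.83621) = 30.036 km
  → nearest: 2 (14.808 km)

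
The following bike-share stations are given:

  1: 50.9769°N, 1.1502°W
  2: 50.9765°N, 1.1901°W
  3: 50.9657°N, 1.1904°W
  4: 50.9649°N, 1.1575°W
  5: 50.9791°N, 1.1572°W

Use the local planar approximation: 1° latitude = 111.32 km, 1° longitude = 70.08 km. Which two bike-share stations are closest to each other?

Pairwise distances:
1–2: 2.7965 km
1–3: 3.0808 km
1–4: 1.4304 km
1–5: 0.5483 km
2–3: 1.2024 km
2–4: 2.6243 km
2–5: 2.3237 km
3–4: 2.3074 km
3–5: 2.7638 km
4–5: 1.5809 km
Closest pair: 1–5 at 0.5483 km.

1 and 5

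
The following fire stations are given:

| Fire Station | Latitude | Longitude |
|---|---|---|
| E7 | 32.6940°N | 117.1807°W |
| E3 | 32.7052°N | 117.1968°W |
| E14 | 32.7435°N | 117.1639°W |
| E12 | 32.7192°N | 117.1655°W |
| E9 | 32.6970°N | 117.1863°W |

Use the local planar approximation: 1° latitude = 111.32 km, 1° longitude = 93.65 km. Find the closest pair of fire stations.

Pairwise distances:
E7–E3: 1.9565 km
E7–E14: 5.7305 km
E7–E12: 3.1458 km
E7–E9: 0.6217 km
E3–E14: 5.2603 km
E3–E12: 3.3198 km
E3–E9: 1.3417 km
E14–E12: 2.7092 km
E14–E9: 5.5853 km
E12–E9: 3.1467 km
Closest pair: E7–E9 at 0.6217 km.

E7 and E9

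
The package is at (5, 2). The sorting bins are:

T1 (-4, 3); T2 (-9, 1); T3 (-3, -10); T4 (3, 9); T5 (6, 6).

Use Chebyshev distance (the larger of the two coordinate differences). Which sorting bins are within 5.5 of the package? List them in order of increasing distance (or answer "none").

T5

Distances from (5, 2):
T1: max(|-9|, |1|) = 9
T2: max(|-14|, |-1|) = 14
T3: max(|-8|, |-12|) = 12
T4: max(|-2|, |7|) = 7
T5: max(|1|, |4|) = 4
Threshold 5.5: T5 (4) is within range.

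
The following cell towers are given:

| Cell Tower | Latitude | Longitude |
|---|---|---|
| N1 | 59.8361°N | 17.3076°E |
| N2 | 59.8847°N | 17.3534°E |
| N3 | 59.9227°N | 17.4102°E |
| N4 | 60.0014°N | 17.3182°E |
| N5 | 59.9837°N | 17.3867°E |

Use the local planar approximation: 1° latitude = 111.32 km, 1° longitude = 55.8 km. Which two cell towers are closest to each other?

N4 and N5

Pairwise distances:
N4–N5: 4.3003 km
N2–N3: 5.2858 km
N1–N2: 5.9834 km
N3–N5: 6.9160 km
N3–N4: 10.1542 km
N2–N5: 11.1762 km
N1–N3: 11.2121 km
N2–N4: 13.1387 km
N1–N5: 17.0133 km
N1–N4: 18.4107 km
Closest pair: N4–N5 at 4.3003 km.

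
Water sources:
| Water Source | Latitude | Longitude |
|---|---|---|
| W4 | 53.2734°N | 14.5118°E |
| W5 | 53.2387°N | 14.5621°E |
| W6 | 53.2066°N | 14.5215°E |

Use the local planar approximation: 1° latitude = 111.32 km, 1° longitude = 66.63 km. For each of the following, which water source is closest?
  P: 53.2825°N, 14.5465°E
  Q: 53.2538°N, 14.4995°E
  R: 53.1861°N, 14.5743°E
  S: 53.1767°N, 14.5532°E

P→W4; Q→W4; R→W6; S→W6

P at 53.2825°N, 14.5465°E:
  W4: √((-0.0091·111.32)² + (-0.0347·66.63)²) = √(1.026193 + 5.345626) = 2.5242 km
  W5: √((-0.0438·111.32)² + (0.0156·66.63)²) = √(23.773582 + 1.080411) = 4.9854 km
  W6: √((-0.0759·111.32)² + (-0.0250·66.63)²) = √(71.388778 + 2.774723) = 8.6118 km
  → nearest: W4 (2.5242 km)
Q at 53.2538°N, 14.4995°E:
  W4: √((0.0196·111.32)² + (0.0123·66.63)²) = √(4.760565 + 0.671661) = 2.3307 km
  W5: √((-0.0151·111.32)² + (0.0626·66.63)²) = √(2.825532 + 17.397558) = 4.4970 km
  W6: √((-0.0472·111.32)² + (0.0220·66.63)²) = √(27.607711 + 2.148746) = 5.4549 km
  → nearest: W4 (2.3307 km)
R at 53.1861°N, 14.5743°E:
  W4: √((0.0873·111.32)² + (-0.0625·66.63)²) = √(94.444111 + 17.342019) = 10.5729 km
  W5: √((0.0526·111.32)² + (-0.0122·66.63)²) = √(34.286084 + 0.660784) = 5.9116 km
  W6: √((0.0205·111.32)² + (-0.0528·66.63)²) = √(5.207798 + 12.376774) = 4.1934 km
  → nearest: W6 (4.1934 km)
S at 53.1767°N, 14.5532°E:
  W4: √((0.0967·111.32)² + (-0.0414·66.63)²) = √(115.877560 + 7.609223) = 11.1125 km
  W5: √((0.0620·111.32)² + (0.0089·66.63)²) = √(47.635395 + 0.351657) = 6.9273 km
  W6: √((0.0299·111.32)² + (-0.0317·66.63)²) = √(11.078699 + 4.461266) = 3.9421 km
  → nearest: W6 (3.9421 km)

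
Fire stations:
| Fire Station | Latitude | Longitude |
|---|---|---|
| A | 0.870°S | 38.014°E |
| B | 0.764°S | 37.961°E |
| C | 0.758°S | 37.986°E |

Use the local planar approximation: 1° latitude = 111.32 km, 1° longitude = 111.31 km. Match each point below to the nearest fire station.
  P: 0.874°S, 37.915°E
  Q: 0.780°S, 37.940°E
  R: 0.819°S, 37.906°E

P at 0.874°S, 37.915°E:
  A: √((0.004·111.32)² + (0.099·111.31)²) = √(0.19827 + 121.43357) = 11.029 km
  B: √((0.110·111.32)² + (0.046·111.31)²) = √(149.94492 + 26.21706) = 13.273 km
  C: √((0.116·111.32)² + (0.071·111.31)²) = √(166.74867 + 62.45757) = 15.140 km
  → nearest: A (11.029 km)
Q at 0.780°S, 37.940°E:
  A: √((-0.090·111.32)² + (0.074·111.31)²) = √(100.37635 + 67.84718) = 12.970 km
  B: √((0.016·111.32)² + (0.021·111.31)²) = √(3.17239 + 5.46395) = 2.939 km
  C: √((0.022·111.32)² + (0.046·111.31)²) = √(5.99780 + 26.21706) = 5.676 km
  → nearest: B (2.939 km)
R at 0.819°S, 37.906°E:
  A: √((-0.051·111.32)² + (0.108·111.31)²) = √(32.23196 + 144.51598) = 13.295 km
  B: √((0.055·111.32)² + (0.055·111.31)²) = √(37.48623 + 37.47950) = 8.658 km
  C: √((0.061·111.32)² + (0.080·111.31)²) = √(46.11116 + 79.29546) = 11.199 km
  → nearest: B (8.658 km)

P→A; Q→B; R→B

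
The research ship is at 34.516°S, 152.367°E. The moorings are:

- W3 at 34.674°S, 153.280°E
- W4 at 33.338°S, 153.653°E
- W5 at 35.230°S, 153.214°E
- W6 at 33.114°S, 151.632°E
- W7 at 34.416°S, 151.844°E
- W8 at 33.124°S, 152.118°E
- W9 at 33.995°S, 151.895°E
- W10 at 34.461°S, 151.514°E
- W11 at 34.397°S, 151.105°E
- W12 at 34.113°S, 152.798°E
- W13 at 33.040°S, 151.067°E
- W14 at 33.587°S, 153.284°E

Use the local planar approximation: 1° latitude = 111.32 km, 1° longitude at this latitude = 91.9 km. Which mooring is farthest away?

Distances from 34.516°S, 152.367°E:
W3: 85.728 km
W4: 176.532 km
W5: 111.249 km
W6: 170.061 km
W7: 49.336 km
W8: 156.638 km
W9: 72.424 km
W10: 78.629 km
W11: 116.732 km
W12: 59.845 km
W13: 203.151 km
W14: 133.404 km
Maximum: W13 at 203.151 km.

W13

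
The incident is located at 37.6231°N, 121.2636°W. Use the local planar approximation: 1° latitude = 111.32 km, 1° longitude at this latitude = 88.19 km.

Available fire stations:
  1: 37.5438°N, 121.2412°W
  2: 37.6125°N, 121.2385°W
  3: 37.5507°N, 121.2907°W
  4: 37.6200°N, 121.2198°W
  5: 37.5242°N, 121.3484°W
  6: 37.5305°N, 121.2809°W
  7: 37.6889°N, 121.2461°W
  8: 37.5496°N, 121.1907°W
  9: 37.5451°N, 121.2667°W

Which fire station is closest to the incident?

2

Distances from 37.6231°N, 121.2636°W:
1: √((-0.0793·111.32)² + (0.0224·88.19)²) = √(77.927864 + 3.902426) = 9.0460 km
2: √((-0.0106·111.32)² + (0.0251·88.19)²) = √(1.392381 + 4.899888) = 2.5084 km
3: √((-0.0724·111.32)² + (-0.0271·88.19)²) = √(64.956636 + 5.711856) = 8.4065 km
4: √((-0.0031·111.32)² + (0.0438·88.19)²) = √(0.119088 + 14.920621) = 3.8781 km
5: √((-0.0989·111.32)² + (-0.0848·88.19)²) = √(121.210147 + 55.928142) = 13.3093 km
6: √((-0.0926·111.32)² + (-0.0173·88.19)²) = √(106.259647 + 2.327721) = 10.4205 km
7: √((0.0658·111.32)² + (0.0175·88.19)²) = √(53.653515 + 2.381852) = 7.4857 km
8: √((-0.0735·111.32)² + (0.0729·88.19)²) = √(66.945451 + 41.332697) = 10.4057 km
9: √((-0.0780·111.32)² + (-0.0031·88.19)²) = √(75.393794 + 0.074742) = 8.6873 km
Minimum: 2 at 2.5084 km.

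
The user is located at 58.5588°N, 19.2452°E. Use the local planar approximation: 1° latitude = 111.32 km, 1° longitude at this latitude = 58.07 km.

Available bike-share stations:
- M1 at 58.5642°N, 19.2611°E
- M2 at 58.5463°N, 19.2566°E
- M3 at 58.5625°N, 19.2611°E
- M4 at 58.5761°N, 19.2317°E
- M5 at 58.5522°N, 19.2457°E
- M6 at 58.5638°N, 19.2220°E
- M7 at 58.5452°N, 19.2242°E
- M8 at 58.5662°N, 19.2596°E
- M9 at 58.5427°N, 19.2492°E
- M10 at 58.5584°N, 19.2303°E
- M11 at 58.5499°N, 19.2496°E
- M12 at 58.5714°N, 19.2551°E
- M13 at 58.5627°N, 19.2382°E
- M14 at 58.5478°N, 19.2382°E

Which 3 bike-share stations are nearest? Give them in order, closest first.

Distances from 58.5588°N, 19.2452°E:
M1: √((0.0054·111.32)² + (0.0159·58.07)²) = √(0.361355 + 0.852507) = 1.1018 km
M2: √((-0.0125·111.32)² + (0.0114·58.07)²) = √(1.936272 + 0.438241) = 1.5409 km
M3: √((0.0037·111.32)² + (0.0159·58.07)²) = √(0.169648 + 0.852507) = 1.0110 km
M4: √((0.0173·111.32)² + (-0.0135·58.07)²) = √(3.708844 + 0.614570) = 2.0793 km
M5: √((-0.0066·111.32)² + (0.0005·58.07)²) = √(0.539802 + 0.000843) = 0.7353 km
M6: √((0.0050·111.32)² + (-0.0232·58.07)²) = √(0.309804 + 1.815013) = 1.4577 km
M7: √((-0.0136·111.32)² + (-0.0210·58.07)²) = √(2.292051 + 1.487107) = 1.9440 km
M8: √((0.0074·111.32)² + (0.0144·58.07)²) = √(0.678594 + 0.699244) = 1.1738 km
M9: √((-0.0161·111.32)² + (0.0040·58.07)²) = √(3.212167 + 0.053954) = 1.8072 km
M10: √((-0.0004·111.32)² + (-0.0149·58.07)²) = √(0.001983 + 0.748645) = 0.8664 km
M11: √((-0.0089·111.32)² + (0.0044·58.07)²) = √(0.981582 + 0.065284) = 1.0232 km
M12: √((0.0126·111.32)² + (0.0099·58.07)²) = √(1.967377 + 0.330502) = 1.5159 km
M13: √((0.0039·111.32)² + (-0.0070·58.07)²) = √(0.188484 + 0.165234) = 0.5947 km
M14: √((-0.0110·111.32)² + (-0.0070·58.07)²) = √(1.499449 + 0.165234) = 1.2902 km
Sorted: M13 (0.5947 km) < M5 (0.7353 km) < M10 (0.8664 km) < M3 (1.0110 km) < M11 (1.0232 km) < …

M13, M5, M10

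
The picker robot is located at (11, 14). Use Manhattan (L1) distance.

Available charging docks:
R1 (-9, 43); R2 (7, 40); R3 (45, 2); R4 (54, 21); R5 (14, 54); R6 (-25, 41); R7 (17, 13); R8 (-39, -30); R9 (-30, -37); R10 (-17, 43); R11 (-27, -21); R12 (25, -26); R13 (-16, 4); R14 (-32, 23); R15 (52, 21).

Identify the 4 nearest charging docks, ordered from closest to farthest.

R7, R2, R13, R5

Distances from (11, 14):
R1: |-20| + |29| = 20 + 29 = 49
R2: |-4| + |26| = 4 + 26 = 30
R3: |34| + |-12| = 34 + 12 = 46
R4: |43| + |7| = 43 + 7 = 50
R5: |3| + |40| = 3 + 40 = 43
R6: |-36| + |27| = 36 + 27 = 63
R7: |6| + |-1| = 6 + 1 = 7
R8: |-50| + |-44| = 50 + 44 = 94
R9: |-41| + |-51| = 41 + 51 = 92
R10: |-28| + |29| = 28 + 29 = 57
R11: |-38| + |-35| = 38 + 35 = 73
R12: |14| + |-40| = 14 + 40 = 54
R13: |-27| + |-10| = 27 + 10 = 37
R14: |-43| + |9| = 43 + 9 = 52
R15: |41| + |7| = 41 + 7 = 48
Sorted: R7 (7) < R2 (30) < R13 (37) < R5 (43) < R3 (46) < R15 (48) < …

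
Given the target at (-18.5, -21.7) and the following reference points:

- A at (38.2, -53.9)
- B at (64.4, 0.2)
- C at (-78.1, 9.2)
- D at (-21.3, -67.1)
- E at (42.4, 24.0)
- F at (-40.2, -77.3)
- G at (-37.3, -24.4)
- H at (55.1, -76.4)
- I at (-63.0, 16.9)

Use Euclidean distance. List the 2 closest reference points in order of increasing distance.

Distances from (-18.5, -21.7):
A: √((56.7)² + (-32.2)²) = √(3214.890 + 1036.840) = 65.2
B: √((82.9)² + (21.9)²) = √(6872.410 + 479.610) = 85.7
C: √((-59.6)² + (30.9)²) = √(3552.160 + 954.810) = 67.1
D: √((-2.8)² + (-45.4)²) = √(7.840 + 2061.160) = 45.5
E: √((60.9)² + (45.7)²) = √(3708.810 + 2088.490) = 76.1
F: √((-21.7)² + (-55.6)²) = √(470.890 + 3091.360) = 59.7
G: √((-18.8)² + (-2.7)²) = √(353.440 + 7.290) = 19.0
H: √((73.6)² + (-54.7)²) = √(5416.960 + 2992.090) = 91.7
I: √((-44.5)² + (38.6)²) = √(1980.250 + 1489.960) = 58.9
Sorted: G (19.0) < D (45.5) < I (58.9) < F (59.7) < …

G, D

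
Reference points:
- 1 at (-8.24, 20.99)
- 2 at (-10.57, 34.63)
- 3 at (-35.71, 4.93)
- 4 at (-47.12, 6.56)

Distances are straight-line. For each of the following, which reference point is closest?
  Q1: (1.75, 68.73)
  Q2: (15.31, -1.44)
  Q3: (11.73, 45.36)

Q1 at (1.75, 68.73):
  1: 48.77
  2: 36.26
  3: 73.98
  4: 79.08
  → nearest: 2 (36.26)
Q2 at (15.31, -1.44):
  1: 32.52
  2: 44.39
  3: 51.42
  4: 62.94
  → nearest: 1 (32.52)
Q3 at (11.73, 45.36):
  1: 31.51
  2: 24.75
  3: 62.33
  4: 70.49
  → nearest: 2 (24.75)

Q1→2; Q2→1; Q3→2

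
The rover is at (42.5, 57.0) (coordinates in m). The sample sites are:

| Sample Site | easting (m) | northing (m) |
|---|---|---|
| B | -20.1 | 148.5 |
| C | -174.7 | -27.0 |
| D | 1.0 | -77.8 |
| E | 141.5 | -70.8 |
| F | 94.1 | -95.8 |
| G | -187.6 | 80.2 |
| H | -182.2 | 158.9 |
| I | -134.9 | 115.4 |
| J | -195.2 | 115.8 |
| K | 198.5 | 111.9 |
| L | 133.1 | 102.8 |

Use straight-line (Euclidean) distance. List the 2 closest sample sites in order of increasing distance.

L, B

Distances from (42.5, 57.0):
B: √((-62.6)² + (91.5)²) = √(3918.760 + 8372.250) = 110.9 m
C: √((-217.2)² + (-84.0)²) = √(47175.840 + 7056.000) = 232.9 m
D: √((-41.5)² + (-134.8)²) = √(1722.250 + 18171.040) = 141.0 m
E: √((99.0)² + (-127.8)²) = √(9801.000 + 16332.840) = 161.7 m
F: √((51.6)² + (-152.8)²) = √(2662.560 + 23347.840) = 161.3 m
G: √((-230.1)² + (23.2)²) = √(52946.010 + 538.240) = 231.3 m
H: √((-224.7)² + (101.9)²) = √(50490.090 + 10383.610) = 246.7 m
I: √((-177.4)² + (58.4)²) = √(31470.760 + 3410.560) = 186.8 m
J: √((-237.7)² + (58.8)²) = √(56501.290 + 3457.440) = 244.9 m
K: √((156.0)² + (54.9)²) = √(24336.000 + 3014.010) = 165.4 m
L: √((90.6)² + (45.8)²) = √(8208.360 + 2097.640) = 101.5 m
Sorted: L (101.5 m) < B (110.9 m) < D (141.0 m) < F (161.3 m) < …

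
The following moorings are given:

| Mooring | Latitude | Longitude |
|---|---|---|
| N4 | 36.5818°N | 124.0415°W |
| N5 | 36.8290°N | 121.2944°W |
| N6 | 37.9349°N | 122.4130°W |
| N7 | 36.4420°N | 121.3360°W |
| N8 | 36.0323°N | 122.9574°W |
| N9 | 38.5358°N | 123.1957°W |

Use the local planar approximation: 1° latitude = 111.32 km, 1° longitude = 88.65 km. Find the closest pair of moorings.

N5 and N7

Pairwise distances:
N4–N5: √((0.2472·111.32)² + (2.7471·88.65)²) = √(757.257055 + 59307.063030) = 245.0802 km
N4–N6: √((1.3531·111.32)² + (1.6285·88.65)²) = √(22688.520844 + 20841.693541) = 208.6390 km
N4–N7: √((-0.1398·111.32)² + (2.7055·88.65)²) = √(242.192527 + 57524.460783) = 240.3469 km
N4–N8: √((-0.5495·111.32)² + (1.0841·88.65)²) = √(3741.810496 + 9236.260403) = 113.9213 km
N4–N9: √((1.9540·111.32)² + (0.8458·88.65)²) = √(47314.637172 + 5622.025893) = 230.0797 km
N5–N6: √((1.1059·111.32)² + (-1.1186·88.65)²) = √(15155.773683 + 9833.477080) = 158.0799 km
N5–N7: √((-0.3870·111.32)² + (-0.0416·88.65)²) = √(1855.958775 + 13.600164) = 43.2384 km
N5–N8: √((-0.7967·111.32)² + (-1.6630·88.65)²) = √(7865.675575 + 21734.115883) = 172.0459 km
N5–N9: √((1.7068·111.32)² + (-1.9013·88.65)²) = √(36100.370881 + 28409.185090) = 253.9873 km
N6–N7: √((-1.4929·111.32)² + (1.0770·88.65)²) = √(27618.992455 + 9115.676124) = 191.6629 km
N6–N8: √((-1.9026·111.32)² + (-0.5444·88.65)²) = √(44858.152202 + 2329.129912) = 217.2263 km
N6–N9: √((0.6009·111.32)² + (-0.7827·88.65)²) = √(4474.564815 + 4814.466260) = 96.3796 km
N7–N8: √((-0.4097·111.32)² + (-1.6214·88.65)²) = √(2080.071786 + 20660.356791) = 150.7993 km
N7–N9: √((2.0938·111.32)² + (-1.8597·88.65)²) = √(54327.132950 + 27179.612582) = 285.4939 km
N8–N9: √((2.5035·111.32)² + (-0.2383·88.65)²) = √(77667.904296 + 446.278089) = 279.4891 km
Closest pair: N5–N7 at 43.2384 km.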